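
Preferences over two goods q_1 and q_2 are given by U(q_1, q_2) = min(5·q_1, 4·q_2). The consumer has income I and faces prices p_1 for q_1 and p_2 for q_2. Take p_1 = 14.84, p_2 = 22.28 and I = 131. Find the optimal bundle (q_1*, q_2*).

q_1* = 3.0686, q_2* = 3.8358

With perfect complements, no substitution: consume in ratio q_1:q_2 = 4:5.
Budget: p_1·q_1 + p_2·(5/4)·q_1 = I, so (4·p_1 + 5·p_2)·q_1 = 4·I.
Demand: q_1*(p_1,p_2,I) = 4·I/(4·p_1 + 5·p_2), q_2* = 5·I/(4·p_1 + 5·p_2).
Here 4·14.84 + 5·22.28 = 170.76, giving q_1* = 3.0686 and q_2* = 3.8358.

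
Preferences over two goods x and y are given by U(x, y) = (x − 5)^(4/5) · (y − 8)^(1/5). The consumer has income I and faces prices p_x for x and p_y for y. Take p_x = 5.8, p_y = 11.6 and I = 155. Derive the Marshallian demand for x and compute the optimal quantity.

x* = 9.5793

Let x' = x−5, y' = y−8. MRS = 4·y'/x' = p_x/p_y.
Substituting into the budget: x* = 5 + 0.8·(I − 5·p_x − 8·p_y)/p_x, and y* = 8 + 0.2·(…)/p_y.
Discretionary income = 155 − 5·5.8 − 8·11.6 = 33.2; x* = 5 + 0.8·33.2/5.8 = 9.5793.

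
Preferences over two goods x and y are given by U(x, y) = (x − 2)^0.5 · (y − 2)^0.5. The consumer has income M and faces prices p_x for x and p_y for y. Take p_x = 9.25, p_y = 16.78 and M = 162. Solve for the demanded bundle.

After buying the subsistence bundle (2, 2), a share 0.5 of the remaining income goes to x: x* = 2 + 0.5·(M − 2p_x − 2p_y)/p_x.
Discretionary income = 162 − 2·9.25 − 2·16.78 = 109.94; x* = 2 + 0.5·109.94/9.25 = 7.9427; y* = 2 + 0.5·109.94/16.78 = 5.2759.

x* = 7.9427, y* = 5.2759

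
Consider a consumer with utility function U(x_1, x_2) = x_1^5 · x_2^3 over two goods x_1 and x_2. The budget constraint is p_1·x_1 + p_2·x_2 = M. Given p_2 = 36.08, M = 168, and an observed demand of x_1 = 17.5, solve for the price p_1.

p_1 = 6

The MRS is (5/3)·x_2/x_1. Set MRS = p_1/p_2.
So 5·p_2·x_2 = 3·p_1·x_1; combined with the budget, a share 0.625 of income goes to x_1.
Demand: x_1*(p_1,p_2,M) = 0.625·M/p_1 and x_2* = 0.375·M/p_2.
Set x_1* = 17.5 in the demand function and solve for p_1: p_1 = 6.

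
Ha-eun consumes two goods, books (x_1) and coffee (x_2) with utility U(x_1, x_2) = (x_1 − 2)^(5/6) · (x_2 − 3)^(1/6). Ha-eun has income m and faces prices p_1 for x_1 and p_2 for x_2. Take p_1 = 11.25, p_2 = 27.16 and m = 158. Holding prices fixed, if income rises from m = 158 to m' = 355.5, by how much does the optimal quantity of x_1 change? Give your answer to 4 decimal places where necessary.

This is Cobb-Douglas in (x_1−2, x_2−3): tangency gives 5/6·p_2·(x_2−3) = 1/6·p_1·(x_1−2).
After buying the subsistence bundle (2, 3), a share 5/6 of the remaining income goes to x_1: x_1* = 2 + 5/6·(m − 2p_1 − 3p_2)/p_1.
Discretionary income = 158 − 2·11.25 − 3·27.16 = 54.02; x_1* = 2 + 5/6·54.02/11.25 = 6.0015.
At m' = 355.5: x_1* = 20.6311. Change: 20.6311 − 6.0015 = 14.6296.

Δx_1* = 14.6296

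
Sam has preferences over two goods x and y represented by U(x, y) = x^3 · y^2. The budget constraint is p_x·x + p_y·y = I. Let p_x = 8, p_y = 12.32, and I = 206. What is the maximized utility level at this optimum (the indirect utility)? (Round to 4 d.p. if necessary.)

The MRS is (3/2)·y/x. Set MRS = p_x/p_y.
Rearranging, p_y·y = (2/3)·p_x·x. Substituting into the budget gives p_x·x·(1 + (2/3)) = I.
Demand: x*(p_x,p_y,I) = 0.6·I/p_x and y* = 0.4·I/p_y.
At p_x=8, p_y=12.32, I=206: x* = 0.6·206/8 = 15.45, y* = 6.6883.
Utility at the optimum: U(15.45, 6.6883) = 164975.1223.

V = 164975.1223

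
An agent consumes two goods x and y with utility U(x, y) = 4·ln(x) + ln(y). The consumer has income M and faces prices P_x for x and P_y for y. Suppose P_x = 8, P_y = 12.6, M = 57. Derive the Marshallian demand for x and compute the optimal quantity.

Tangency: MRS = 4·y/x = P_x/P_y.
So 4·P_y·y = P_x·x; combined with the budget, a share 0.8 of income goes to x.
Demand: x*(P_x,P_y,M) = 0.8·M/P_x and y* = 0.2·M/P_y.
At P_x=8, P_y=12.6, M=57: x* = 0.8·57/8 = 5.7.

x* = 5.7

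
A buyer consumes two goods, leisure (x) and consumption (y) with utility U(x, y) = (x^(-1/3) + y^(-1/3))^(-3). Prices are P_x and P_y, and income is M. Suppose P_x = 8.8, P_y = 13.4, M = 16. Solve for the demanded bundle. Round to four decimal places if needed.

From the CES first-order condition, (y/x)^(4/3) = P_x/P_y.
Hence y/x = (P_x/P_y)^(1/(4/3)), i.e. raised to the 0.75 power.
With the ratio pinned down, the budget gives x* = M/(P_x + P_y·(y/x)) and y* = (y/x)·x*.
Numerically y/x = 0.729514, so x* = 16/(8.8 + 13.4·0.729514) = 0.8614 and y* = 0.729514·0.8614 = 0.6284.

x* = 0.8614, y* = 0.6284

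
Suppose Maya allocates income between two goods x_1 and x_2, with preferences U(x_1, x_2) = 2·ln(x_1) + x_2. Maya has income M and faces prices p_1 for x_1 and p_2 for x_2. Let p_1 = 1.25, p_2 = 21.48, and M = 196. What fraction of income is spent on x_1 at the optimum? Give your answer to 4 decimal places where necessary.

share on x_1 = 0.2192

Set MRS = p_1/p_2: (2/x_1)/1 = p_1/p_2.
So x_1*(p_1,p_2) = 2·p_2/p_1, independent of income; and x_2* = (M − 2·p_2)/p_2.
At the given prices: x_1* = 2·21.48/1.25 = 34.368, and x_2* = 7.1248.
Expenditure on x_1: 1.25·34.368 = 42.96; share = 0.2192.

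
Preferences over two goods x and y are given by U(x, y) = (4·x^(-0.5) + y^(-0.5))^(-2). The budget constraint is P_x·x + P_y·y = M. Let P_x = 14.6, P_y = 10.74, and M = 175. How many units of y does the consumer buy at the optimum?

Substitute y = (y/x)·x into the budget: x* = M/(P_x + P_y·(y/x)).
Numerically y/x = 0.486996, so x* = 175/(14.6 + 10.74·0.486996) = 8.8249 and y* = 0.486996·8.8249 = 4.2977.

y* = 4.2977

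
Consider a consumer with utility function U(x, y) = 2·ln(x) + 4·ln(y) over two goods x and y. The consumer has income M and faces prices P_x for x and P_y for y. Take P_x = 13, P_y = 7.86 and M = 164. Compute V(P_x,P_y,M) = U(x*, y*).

The MRS is (1/2)·y/x. Set MRS = P_x/P_y.
Rearranging, P_y·y = 2·P_x·x. Substituting into the budget gives P_x·x·(1 + 2) = M.
Demand: x*(P_x,P_y,M) = 1/3·M/P_x and y* = 2/3·M/P_y.
At P_x=13, P_y=7.86, M=164: x* = 1/3·164/13 = 4.2051, y* = 13.9101.
Utility at the optimum: U(4.2051, 13.9101) = 13.4031.

V = 13.4031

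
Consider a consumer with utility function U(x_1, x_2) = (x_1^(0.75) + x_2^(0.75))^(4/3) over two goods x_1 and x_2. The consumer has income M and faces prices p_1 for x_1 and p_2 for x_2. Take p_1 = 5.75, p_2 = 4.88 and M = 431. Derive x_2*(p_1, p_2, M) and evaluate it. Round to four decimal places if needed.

x_2* = 54.8126

MU_x_1 ∝ x_1^(-0.25), MU_x_2 ∝ x_2^(-0.25), so MRS = (x_2/x_1)^(0.25) = p_1/p_2.
Solve for the ratio: x_2/x_1 = [p_1/p_2]^(4).
With the ratio pinned down, the budget gives x_1* = M/(p_1 + p_2·(x_2/x_1)) and x_2* = (x_2/x_1)·x_1*.
Numerically x_2/x_1 = 1.92749, so x_1* = 431/(5.75 + 4.88·1.92749) = 28.4373 and x_2* = 1.92749·28.4373 = 54.8126.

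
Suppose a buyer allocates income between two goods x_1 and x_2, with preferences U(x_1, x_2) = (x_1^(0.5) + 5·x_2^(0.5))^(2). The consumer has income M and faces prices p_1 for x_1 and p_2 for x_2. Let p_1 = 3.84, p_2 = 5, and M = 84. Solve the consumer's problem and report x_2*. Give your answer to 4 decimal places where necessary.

With the ratio pinned down, the budget gives x_1* = M/(p_1 + p_2·(x_2/x_1)) and x_2* = (x_2/x_1)·x_1*.
Numerically x_2/x_1 = 14.7456, so x_1* = 84/(3.84 + 5·14.7456) = 1.0829 and x_2* = 14.7456·1.0829 = 15.9683.

x_2* = 15.9683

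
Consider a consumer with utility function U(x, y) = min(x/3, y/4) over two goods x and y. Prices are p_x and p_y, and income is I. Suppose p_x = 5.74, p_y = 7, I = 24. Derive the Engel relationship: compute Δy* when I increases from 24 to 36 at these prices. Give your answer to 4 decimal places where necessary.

Δy* = 1.0615

Demand: x*(p_x,p_y,I) = 3·I/(3·p_x + 4·p_y), y* = 4·I/(3·p_x + 4·p_y).
Here 3·5.74 + 4·7 = 45.22, giving y* = 2.123.
At I' = 36: y* = 3.1844. Change: 3.1844 − 2.123 = 1.0615.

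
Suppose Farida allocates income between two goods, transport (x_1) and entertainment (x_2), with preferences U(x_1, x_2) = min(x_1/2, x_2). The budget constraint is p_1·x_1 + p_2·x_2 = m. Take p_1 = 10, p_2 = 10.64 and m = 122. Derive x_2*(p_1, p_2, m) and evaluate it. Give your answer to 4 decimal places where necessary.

With perfect complements, no substitution: consume in ratio x_1:x_2 = 2:1.
Budget: p_1·x_1 + p_2·(1/2)·x_1 = m, so (2·p_1 + p_2)·x_1 = 2·m.
Demand: x_1*(p_1,p_2,m) = 2·m/(2·p_1 + p_2), x_2* = m/(2·p_1 + p_2).
Here 2·10 + 10.64 = 30.64, giving x_2* = 3.9817.

x_2* = 3.9817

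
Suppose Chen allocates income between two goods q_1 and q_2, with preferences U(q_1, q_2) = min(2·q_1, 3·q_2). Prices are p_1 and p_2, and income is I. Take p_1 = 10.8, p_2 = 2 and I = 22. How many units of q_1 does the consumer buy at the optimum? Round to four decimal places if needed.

Here 3·10.8 + 2·2 = 36.4, giving q_1* = 1.8132.

q_1* = 1.8132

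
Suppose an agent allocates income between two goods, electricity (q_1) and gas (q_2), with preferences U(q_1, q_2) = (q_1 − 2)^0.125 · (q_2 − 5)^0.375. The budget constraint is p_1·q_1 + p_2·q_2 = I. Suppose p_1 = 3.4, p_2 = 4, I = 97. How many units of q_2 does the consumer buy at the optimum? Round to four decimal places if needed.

This is Cobb-Douglas in (q_1−2, q_2−5): tangency gives 0.125·p_2·(q_2−5) = 0.375·p_1·(q_1−2).
Substituting into the budget: q_1* = 2 + 0.25·(I − 2·p_1 − 5·p_2)/p_1, and q_2* = 5 + 0.75·(…)/p_2.
Discretionary income = 97 − 2·3.4 − 5·4 = 70.2; q_2* = 5 + 0.75·70.2/4 = 18.1625.

q_2* = 18.1625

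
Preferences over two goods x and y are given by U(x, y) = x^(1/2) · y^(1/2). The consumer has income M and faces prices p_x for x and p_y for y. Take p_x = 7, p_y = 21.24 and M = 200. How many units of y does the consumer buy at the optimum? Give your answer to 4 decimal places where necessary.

MU_x/MU_y = (0.5·y)/(0.5·x); tangency sets this equal to p_x/p_y.
Rearranging, p_y·y = p_x·x. Substituting into the budget gives p_x·x·(1 + 1) = M.
Demand: x*(p_x,p_y,M) = 0.5·M/p_x and y* = 0.5·M/p_y.
At p_x=7, p_y=21.24, M=200: y* = 0.5·200/21.24 = 4.7081.

y* = 4.7081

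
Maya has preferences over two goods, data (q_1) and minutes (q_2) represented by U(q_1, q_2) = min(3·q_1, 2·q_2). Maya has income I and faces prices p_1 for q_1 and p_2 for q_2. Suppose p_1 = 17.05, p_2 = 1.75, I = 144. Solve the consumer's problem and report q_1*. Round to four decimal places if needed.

Leontief preferences: the optimum is at the kink where q_1/2 = q_2/3, i.e. q_2 = (3/2)·q_1.
Budget: p_1·q_1 + p_2·(3/2)·q_1 = I, so (2·p_1 + 3·p_2)·q_1 = 2·I.
Demand: q_1*(p_1,p_2,I) = 2·I/(2·p_1 + 3·p_2), q_2* = 3·I/(2·p_1 + 3·p_2).
Here 2·17.05 + 3·1.75 = 39.35, giving q_1* = 7.3189.

q_1* = 7.3189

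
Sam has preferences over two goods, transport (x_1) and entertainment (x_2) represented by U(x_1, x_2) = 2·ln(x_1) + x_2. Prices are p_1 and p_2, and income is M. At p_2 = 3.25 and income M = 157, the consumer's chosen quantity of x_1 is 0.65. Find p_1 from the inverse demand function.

Set MRS = p_1/p_2: (2/x_1)/1 = p_1/p_2.
So x_1*(p_1,p_2) = 2·p_2/p_1, independent of income; and x_2* = (M − 2·p_2)/p_2.
Set x_1* = 0.65 in the demand function and solve for p_1: p_1 = 10.

p_1 = 10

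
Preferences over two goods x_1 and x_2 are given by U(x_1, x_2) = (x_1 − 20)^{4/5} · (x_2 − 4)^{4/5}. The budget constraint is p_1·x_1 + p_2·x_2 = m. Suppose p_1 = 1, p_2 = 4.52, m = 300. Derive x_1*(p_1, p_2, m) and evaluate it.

x_1* = 150.96

This is Cobb-Douglas in (x_1−20, x_2−4): tangency gives 0.8·p_2·(x_2−4) = 0.8·p_1·(x_1−20).
After buying the subsistence bundle (20, 4), a share 0.5 of the remaining income goes to x_1: x_1* = 20 + 0.5·(m − 20p_1 − 4p_2)/p_1.
Discretionary income = 300 − 20·1 − 4·4.52 = 261.92; x_1* = 20 + 0.5·261.92/1 = 150.96.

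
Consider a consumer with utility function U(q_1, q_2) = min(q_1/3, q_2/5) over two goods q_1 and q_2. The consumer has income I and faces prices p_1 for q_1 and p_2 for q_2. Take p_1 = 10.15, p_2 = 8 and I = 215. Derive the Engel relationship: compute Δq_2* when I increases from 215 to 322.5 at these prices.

With perfect complements, no substitution: consume in ratio q_1:q_2 = 3:5.
Budget: p_1·q_1 + p_2·(5/3)·q_1 = I, so (3·p_1 + 5·p_2)·q_1 = 3·I.
Demand: q_1*(p_1,p_2,I) = 3·I/(3·p_1 + 5·p_2), q_2* = 5·I/(3·p_1 + 5·p_2).
Here 3·10.15 + 5·8 = 70.45, giving q_2* = 15.259.
At I' = 322.5: q_2* = 22.8886. Change: 22.8886 − 15.259 = 7.6295.

Δq_2* = 7.6295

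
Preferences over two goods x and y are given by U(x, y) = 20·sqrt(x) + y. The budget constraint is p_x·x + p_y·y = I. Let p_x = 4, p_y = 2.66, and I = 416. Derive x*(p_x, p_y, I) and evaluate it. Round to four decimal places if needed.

Utility is quasi-linear in y; the FOC for x is 10/√x = p_x/p_y.
Solve: √x = 10·p_y/p_x, so x*(p_x,p_y) = (10·p_y/p_x)², and y* = (I − p_x·x*)/p_y.
Plugging in: x* = (10·2.66/4)² = 44.2225.

x* = 44.2225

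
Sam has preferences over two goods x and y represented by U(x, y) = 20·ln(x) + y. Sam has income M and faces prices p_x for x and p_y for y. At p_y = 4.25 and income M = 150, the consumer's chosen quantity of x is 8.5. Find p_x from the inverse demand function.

MU_x = 20/x, MU_y = 1. Tangency: 20/x = p_x/p_y.
So x*(p_x,p_y) = 20·p_y/p_x, independent of income; and y* = (M − 20·p_y)/p_y.
Set x* = 8.5 in the demand function and solve for p_x: p_x = 10.

p_x = 10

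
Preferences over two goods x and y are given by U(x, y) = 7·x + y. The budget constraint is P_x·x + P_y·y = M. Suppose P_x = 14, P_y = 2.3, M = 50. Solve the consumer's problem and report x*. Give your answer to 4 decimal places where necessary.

Perfect substitutes: compare marginal utility per dollar. 7/P_x vs 1/P_y → 0.5 vs 0.4348.
x gives more utility per dollar, so spend all income on x: x* = M/P_x, y* = 0.
Numerically: x* = 3.5714, y* = 0.

x* = 3.5714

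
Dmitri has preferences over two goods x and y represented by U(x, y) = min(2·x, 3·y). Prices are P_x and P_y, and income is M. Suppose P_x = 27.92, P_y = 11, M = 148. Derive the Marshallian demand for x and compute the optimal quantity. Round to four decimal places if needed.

x* = 4.1982

Demand: x*(P_x,P_y,M) = 3·M/(3·P_x + 2·P_y), y* = 2·M/(3·P_x + 2·P_y).
Here 3·27.92 + 2·11 = 105.76, giving x* = 4.1982.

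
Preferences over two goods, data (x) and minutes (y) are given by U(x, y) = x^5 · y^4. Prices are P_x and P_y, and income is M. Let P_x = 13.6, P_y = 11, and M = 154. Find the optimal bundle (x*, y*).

Tangency: MRS = (5/4)·y/x = P_x/P_y.
So 5·P_y·y = 4·P_x·x; combined with the budget, a share 5/9 of income goes to x.
Demand: x*(P_x,P_y,M) = 5/9·M/P_x and y* = 4/9·M/P_y.
At P_x=13.6, P_y=11, M=154: x* = 5/9·154/13.6 = 6.2908, y* = 6.2222.

x* = 6.2908, y* = 6.2222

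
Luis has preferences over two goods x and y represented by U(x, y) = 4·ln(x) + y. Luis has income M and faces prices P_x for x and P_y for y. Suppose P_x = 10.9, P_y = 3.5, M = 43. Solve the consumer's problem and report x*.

x* = 1.2844

MU_x = 4/x, MU_y = 1. Tangency: 4/x = P_x/P_y.
So x*(P_x,P_y) = 4·P_y/P_x, independent of income; and y* = (M − 4·P_y)/P_y.
At the given prices: x* = 4·3.5/10.9 = 1.2844.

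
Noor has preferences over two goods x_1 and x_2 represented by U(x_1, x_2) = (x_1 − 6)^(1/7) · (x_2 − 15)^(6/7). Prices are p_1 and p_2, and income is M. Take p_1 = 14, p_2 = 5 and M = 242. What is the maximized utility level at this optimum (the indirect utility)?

V = 9.5086

This is Cobb-Douglas in (x_1−6, x_2−15): tangency gives 1/7·p_2·(x_2−15) = 6/7·p_1·(x_1−6).
After buying the subsistence bundle (6, 15), a share 1/7 of the remaining income goes to x_1: x_1* = 6 + 1/7·(M − 6p_1 − 15p_2)/p_1.
Discretionary income = 242 − 6·14 − 15·5 = 83; x_1* = 6 + 1/7·83/14 = 6.8469; x_2* = 15 + 6/7·83/5 = 29.2286.
Utility at the optimum: U(6.8469, 29.2286) = 9.5086.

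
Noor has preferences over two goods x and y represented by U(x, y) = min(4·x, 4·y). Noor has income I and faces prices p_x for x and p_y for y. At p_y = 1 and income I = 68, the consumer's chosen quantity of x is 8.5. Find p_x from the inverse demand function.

p_x = 7

With perfect complements, no substitution: consume in ratio x:y = 4:4.
Budget: p_x·x + p_y·x = I, so (4·p_x + 4·p_y)·x = 4·I.
Demand: x*(p_x,p_y,I) = 4·I/(4·p_x + 4·p_y), y* = 4·I/(4·p_x + 4·p_y).
Set x* = 8.5 in the demand function and solve for p_x: p_x = 7.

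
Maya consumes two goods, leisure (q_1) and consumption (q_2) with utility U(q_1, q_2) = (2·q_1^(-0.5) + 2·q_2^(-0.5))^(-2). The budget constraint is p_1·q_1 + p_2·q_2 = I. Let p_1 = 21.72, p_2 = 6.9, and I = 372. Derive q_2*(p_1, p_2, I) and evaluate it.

q_2* = 21.8665

MU_q_1 ∝ 2·q_1^(-1.5), MU_q_2 ∝ 2·q_2^(-1.5), so MRS = (q_2/q_1)^(1.5) = p_1/p_2.
Solve for the ratio: q_2/q_1 = [p_1/p_2]^(2/3).
Substitute q_2 = (q_2/q_1)·q_1 into the budget: q_1* = I/(p_1 + p_2·(q_2/q_1)).
Numerically q_2/q_1 = 2.147866, so q_1* = 372/(21.72 + 6.9·2.147866) = 10.1805 and q_2* = 2.147866·10.1805 = 21.8665.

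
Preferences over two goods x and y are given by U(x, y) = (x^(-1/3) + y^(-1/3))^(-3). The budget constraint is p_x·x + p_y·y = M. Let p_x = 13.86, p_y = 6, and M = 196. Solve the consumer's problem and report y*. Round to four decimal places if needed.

y* = 14.6302

MRS = MU_x/MU_y = (y/x)^(4/3). Set equal to p_x/p_y.
Solve for the ratio: y/x = [p_x/p_y]^(0.75).
With the ratio pinned down, the budget gives x* = M/(p_x + p_y·(y/x)) and y* = (y/x)·x*.
Numerically y/x = 1.873739, so x* = 196/(13.86 + 6·1.873739) = 7.808 and y* = 1.873739·7.808 = 14.6302.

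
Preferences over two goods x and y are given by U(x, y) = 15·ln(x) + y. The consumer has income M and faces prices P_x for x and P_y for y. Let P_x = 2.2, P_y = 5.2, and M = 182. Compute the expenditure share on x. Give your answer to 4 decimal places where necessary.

MU_x = 15/x, MU_y = 1. Tangency: 15/x = P_x/P_y.
So x*(P_x,P_y) = 15·P_y/P_x, independent of income; and y* = (M − 15·P_y)/P_y.
At the given prices: x* = 15·5.2/2.2 = 35.4545, and y* = 20.
Expenditure on x: 2.2·35.4545 = 78; share = 0.4286.

share on x = 0.4286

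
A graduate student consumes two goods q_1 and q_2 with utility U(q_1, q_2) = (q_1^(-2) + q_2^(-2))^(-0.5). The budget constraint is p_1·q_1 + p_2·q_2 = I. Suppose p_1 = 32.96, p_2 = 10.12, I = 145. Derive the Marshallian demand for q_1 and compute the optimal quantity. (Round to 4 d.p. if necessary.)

q_1* = 3.0233

With the ratio pinned down, the budget gives q_1* = I/(p_1 + p_2·(q_2/q_1)) and q_2* = (q_2/q_1)·q_1*.
Numerically q_2/q_1 = 1.482298, so q_1* = 145/(32.96 + 10.12·1.482298) = 3.0233.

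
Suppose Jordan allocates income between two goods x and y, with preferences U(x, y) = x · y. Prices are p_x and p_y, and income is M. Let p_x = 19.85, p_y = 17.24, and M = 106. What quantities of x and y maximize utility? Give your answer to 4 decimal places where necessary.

x* = 2.67, y* = 3.0742

Demand: x*(p_x,p_y,M) = 0.5·M/p_x and y* = 0.5·M/p_y.
At p_x=19.85, p_y=17.24, M=106: x* = 0.5·106/19.85 = 2.67, y* = 3.0742.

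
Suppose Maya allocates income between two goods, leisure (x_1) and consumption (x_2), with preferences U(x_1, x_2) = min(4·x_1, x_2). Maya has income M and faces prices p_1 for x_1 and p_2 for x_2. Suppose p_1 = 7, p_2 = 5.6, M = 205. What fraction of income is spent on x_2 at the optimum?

share on x_2 = 0.7619

Here 7 + 4·5.6 = 29.4, giving x_1* = 6.9728 and x_2* = 27.8912.
Expenditure on x_2: 5.6·27.8912 = 156.1905; share = 0.7619.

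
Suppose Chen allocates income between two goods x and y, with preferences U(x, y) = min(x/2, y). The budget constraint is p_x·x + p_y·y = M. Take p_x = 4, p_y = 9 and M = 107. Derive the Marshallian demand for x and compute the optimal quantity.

x* = 12.5882

Leontief preferences: the optimum is at the kink where x/2 = y/1, i.e. y = (1/2)·x.
Budget: p_x·x + p_y·(1/2)·x = M, so (2·p_x + p_y)·x = 2·M.
Demand: x*(p_x,p_y,M) = 2·M/(2·p_x + p_y), y* = M/(2·p_x + p_y).
Here 2·4 + 9 = 17, giving x* = 12.5882.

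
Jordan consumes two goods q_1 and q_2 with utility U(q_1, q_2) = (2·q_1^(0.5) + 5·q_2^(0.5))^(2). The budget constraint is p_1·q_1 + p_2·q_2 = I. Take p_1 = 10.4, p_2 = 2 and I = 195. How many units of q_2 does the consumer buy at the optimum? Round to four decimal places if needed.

From the CES first-order condition, (2/5)·(q_2/q_1)^(0.5) = p_1/p_2.
Solve for the ratio: q_2/q_1 = [(5/2)·p_1/p_2]^(2).
Substitute q_2 = (q_2/q_1)·q_1 into the budget: q_1* = I/(p_1 + p_2·(q_2/q_1)).
Numerically q_2/q_1 = 169, so q_1* = 195/(10.4 + 2·169) = 0.5597 and q_2* = 169·0.5597 = 94.5896.

q_2* = 94.5896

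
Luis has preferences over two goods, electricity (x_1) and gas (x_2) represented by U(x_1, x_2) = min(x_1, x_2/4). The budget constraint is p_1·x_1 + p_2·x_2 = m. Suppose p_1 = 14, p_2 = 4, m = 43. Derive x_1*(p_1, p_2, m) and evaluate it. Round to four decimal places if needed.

With perfect complements, no substitution: consume in ratio x_1:x_2 = 1:4.
Budget: p_1·x_1 + p_2·4·x_1 = m, so (p_1 + 4·p_2)·x_1 = m.
Demand: x_1*(p_1,p_2,m) = m/(p_1 + 4·p_2), x_2* = 4·m/(p_1 + 4·p_2).
Here 14 + 4·4 = 30, giving x_1* = 1.4333.

x_1* = 1.4333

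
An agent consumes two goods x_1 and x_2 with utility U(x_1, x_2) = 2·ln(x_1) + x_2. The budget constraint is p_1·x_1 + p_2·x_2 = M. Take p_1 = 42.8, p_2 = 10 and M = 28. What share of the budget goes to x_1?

MU_x_1 = 2/x_1, MU_x_2 = 1. Tangency: 2/x_1 = p_1/p_2.
So x_1*(p_1,p_2) = 2·p_2/p_1, independent of income; and x_2* = (M − 2·p_2)/p_2.
At the given prices: x_1* = 2·10/42.8 = 0.4673, and x_2* = 0.8.
Expenditure on x_1: 42.8·0.4673 = 20; share = 0.7143.

share on x_1 = 0.7143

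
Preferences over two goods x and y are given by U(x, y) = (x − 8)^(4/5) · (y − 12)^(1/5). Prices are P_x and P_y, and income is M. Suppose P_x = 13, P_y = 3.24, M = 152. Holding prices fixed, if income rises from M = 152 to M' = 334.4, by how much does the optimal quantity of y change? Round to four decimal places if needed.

Let x' = x−8, y' = y−12. MRS = 4·y'/x' = P_x/P_y.
After buying the subsistence bundle (8, 12), a share 0.8 of the remaining income goes to x: x* = 8 + 0.8·(M − 8P_x − 12P_y)/P_x.
Discretionary income = 152 − 8·13 − 12·3.24 = 9.12; y* = 12 + 0.2·9.12/3.24 = 12.563.
At M' = 334.4: y* = 23.8222. Change: 23.8222 − 12.563 = 11.2593.

Δy* = 11.2593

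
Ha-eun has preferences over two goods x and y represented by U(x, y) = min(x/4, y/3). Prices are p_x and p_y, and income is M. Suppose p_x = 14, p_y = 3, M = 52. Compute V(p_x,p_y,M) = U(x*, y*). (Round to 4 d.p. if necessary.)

V = 0.8

Leontief preferences: the optimum is at the kink where x/4 = y/3, i.e. y = (3/4)·x.
Budget: p_x·x + p_y·(3/4)·x = M, so (4·p_x + 3·p_y)·x = 4·M.
Demand: x*(p_x,p_y,M) = 4·M/(4·p_x + 3·p_y), y* = 3·M/(4·p_x + 3·p_y).
Here 4·14 + 3·3 = 65, giving x* = 3.2 and y* = 2.4.
Utility at the optimum: U(3.2, 2.4) = 0.8.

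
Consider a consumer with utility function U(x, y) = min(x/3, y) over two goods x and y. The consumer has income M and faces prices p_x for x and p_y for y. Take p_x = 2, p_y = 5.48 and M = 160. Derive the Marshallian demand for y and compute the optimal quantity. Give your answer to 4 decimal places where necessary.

Leontief preferences: the optimum is at the kink where x/3 = y/1, i.e. y = (1/3)·x.
Budget: p_x·x + p_y·(1/3)·x = M, so (3·p_x + p_y)·x = 3·M.
Demand: x*(p_x,p_y,M) = 3·M/(3·p_x + p_y), y* = M/(3·p_x + p_y).
Here 3·2 + 5.48 = 11.48, giving y* = 13.9373.

y* = 13.9373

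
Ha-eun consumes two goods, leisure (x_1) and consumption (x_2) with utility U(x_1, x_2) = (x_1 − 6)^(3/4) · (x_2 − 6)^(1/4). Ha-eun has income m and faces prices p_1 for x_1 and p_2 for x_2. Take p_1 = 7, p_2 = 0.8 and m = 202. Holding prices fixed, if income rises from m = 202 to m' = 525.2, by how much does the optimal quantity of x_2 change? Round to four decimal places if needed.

Δx_2* = 101

This is Cobb-Douglas in (x_1−6, x_2−6): tangency gives 0.75·p_2·(x_2−6) = 0.25·p_1·(x_1−6).
Substituting into the budget: x_1* = 6 + 0.75·(m − 6·p_1 − 6·p_2)/p_1, and x_2* = 6 + 0.25·(…)/p_2.
Discretionary income = 202 − 6·7 − 6·0.8 = 155.2; x_2* = 6 + 0.25·155.2/0.8 = 54.5.
At m' = 525.2: x_2* = 155.5. Change: 155.5 − 54.5 = 101.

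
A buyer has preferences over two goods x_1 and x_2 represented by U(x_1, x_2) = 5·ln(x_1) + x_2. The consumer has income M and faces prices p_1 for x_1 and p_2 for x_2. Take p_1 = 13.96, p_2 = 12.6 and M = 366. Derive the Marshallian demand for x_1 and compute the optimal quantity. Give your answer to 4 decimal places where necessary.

x_1* = 4.5129

Set MRS = p_1/p_2: (5/x_1)/1 = p_1/p_2.
So x_1*(p_1,p_2) = 5·p_2/p_1, independent of income; and x_2* = (M − 5·p_2)/p_2.
At the given prices: x_1* = 5·12.6/13.96 = 4.5129.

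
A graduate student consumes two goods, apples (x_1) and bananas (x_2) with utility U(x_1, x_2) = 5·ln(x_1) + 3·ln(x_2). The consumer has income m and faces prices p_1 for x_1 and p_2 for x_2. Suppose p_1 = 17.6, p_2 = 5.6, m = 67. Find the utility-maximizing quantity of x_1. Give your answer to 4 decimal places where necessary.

MU_x_1/MU_x_2 = (5·x_2)/(3·x_1); tangency sets this equal to p_1/p_2.
So 5·p_2·x_2 = 3·p_1·x_1; combined with the budget, a share 0.625 of income goes to x_1.
Demand: x_1*(p_1,p_2,m) = 0.625·m/p_1 and x_2* = 0.375·m/p_2.
At p_1=17.6, p_2=5.6, m=67: x_1* = 0.625·67/17.6 = 2.3793.

x_1* = 2.3793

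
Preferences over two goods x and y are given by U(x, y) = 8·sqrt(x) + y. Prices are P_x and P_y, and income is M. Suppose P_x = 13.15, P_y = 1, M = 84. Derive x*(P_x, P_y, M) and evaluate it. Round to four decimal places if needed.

x* = 0.0925

MU_x = 4/√x, MU_y = 1. Tangency: 4/√x = P_x/P_y.
Solve: √x = 4·P_y/P_x, so x*(P_x,P_y) = (4·P_y/P_x)², and y* = (M − P_x·x*)/P_y.
Plugging in: x* = (4·1/13.15)² = 0.0925.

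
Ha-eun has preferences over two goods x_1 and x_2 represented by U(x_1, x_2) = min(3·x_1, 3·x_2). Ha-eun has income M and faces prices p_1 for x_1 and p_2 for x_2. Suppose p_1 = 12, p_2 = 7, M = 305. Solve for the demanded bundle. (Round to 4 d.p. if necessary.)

x_1* = 16.0526, x_2* = 16.0526

Demand: x_1*(p_1,p_2,M) = 3·M/(3·p_1 + 3·p_2), x_2* = 3·M/(3·p_1 + 3·p_2).
Here 3·12 + 3·7 = 57, giving x_1* = 16.0526 and x_2* = 16.0526.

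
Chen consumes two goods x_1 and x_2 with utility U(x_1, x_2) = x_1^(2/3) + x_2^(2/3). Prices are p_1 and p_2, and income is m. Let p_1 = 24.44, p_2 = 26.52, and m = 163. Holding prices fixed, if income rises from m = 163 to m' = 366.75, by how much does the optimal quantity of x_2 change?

MRS = MU_x_1/MU_x_2 = (x_2/x_1)^(1/3). Set equal to p_1/p_2.
Hence x_2/x_1 = (p_1/p_2)^(1/(1/3)), i.e. raised to the 3 power.
With the ratio pinned down, the budget gives x_1* = m/(p_1 + p_2·(x_2/x_1)) and x_2* = (x_2/x_1)·x_1*.
Numerically x_2/x_1 = 0.782678, so x_1* = 163/(24.44 + 26.52·0.782678) = 3.6065 and x_2* = 0.782678·3.6065 = 2.8227.
At m' = 366.75: x_2* = 6.3511. Change: 6.3511 − 2.8227 = 3.5284.

Δx_2* = 3.5284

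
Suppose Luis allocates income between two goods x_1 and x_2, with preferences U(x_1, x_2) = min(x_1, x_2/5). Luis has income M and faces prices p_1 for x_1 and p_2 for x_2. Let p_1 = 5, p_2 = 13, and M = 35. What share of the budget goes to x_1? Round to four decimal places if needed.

Here 5 + 5·13 = 70, giving x_1* = 0.5 and x_2* = 2.5.
Expenditure on x_1: 5·0.5 = 2.5; share = 0.0714.

share on x_1 = 0.0714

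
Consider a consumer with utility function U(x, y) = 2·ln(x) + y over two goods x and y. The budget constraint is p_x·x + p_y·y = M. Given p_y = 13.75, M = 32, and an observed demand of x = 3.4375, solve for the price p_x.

MU_x = 2/x, MU_y = 1. Tangency: 2/x = p_x/p_y.
So x*(p_x,p_y) = 2·p_y/p_x, independent of income; and y* = (M − 2·p_y)/p_y.
Set x* = 3.4375 in the demand function and solve for p_x: p_x = 8.

p_x = 8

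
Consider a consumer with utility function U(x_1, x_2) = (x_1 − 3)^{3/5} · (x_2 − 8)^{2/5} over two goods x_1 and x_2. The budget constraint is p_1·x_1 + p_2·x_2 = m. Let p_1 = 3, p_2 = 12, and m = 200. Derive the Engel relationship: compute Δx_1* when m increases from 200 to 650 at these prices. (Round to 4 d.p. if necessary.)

Let x_1' = x_1−3, x_2' = x_2−8. MRS = (3/2)·x_2'/x_1' = p_1/p_2.
Substituting into the budget: x_1* = 3 + 0.6·(m − 3·p_1 − 8·p_2)/p_1, and x_2* = 8 + 0.4·(…)/p_2.
Discretionary income = 200 − 3·3 − 8·12 = 95; x_1* = 3 + 0.6·95/3 = 22.
At m' = 650: x_1* = 112. Change: 112 − 22 = 90.

Δx_1* = 90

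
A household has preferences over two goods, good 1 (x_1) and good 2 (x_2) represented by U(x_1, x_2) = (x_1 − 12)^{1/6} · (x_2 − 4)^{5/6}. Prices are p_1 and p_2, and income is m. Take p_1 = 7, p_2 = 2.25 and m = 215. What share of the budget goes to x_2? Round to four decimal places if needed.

This is Cobb-Douglas in (x_1−12, x_2−4): tangency gives 1/6·p_2·(x_2−4) = 5/6·p_1·(x_1−12).
After buying the subsistence bundle (12, 4), a share 1/6 of the remaining income goes to x_1: x_1* = 12 + 1/6·(m − 12p_1 − 4p_2)/p_1.
Discretionary income = 215 − 12·7 − 4·2.25 = 122; x_1* = 12 + 1/6·122/7 = 14.9048; x_2* = 4 + 5/6·122/2.25 = 49.1852.
Expenditure on x_2: 2.25·49.1852 = 110.6667; share = 0.5147.

share on x_2 = 0.5147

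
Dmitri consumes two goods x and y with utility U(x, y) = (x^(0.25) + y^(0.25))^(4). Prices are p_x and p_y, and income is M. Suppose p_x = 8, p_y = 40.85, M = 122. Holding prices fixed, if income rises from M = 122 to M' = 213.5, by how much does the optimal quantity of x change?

Δx* = 7.2356

MU_x ∝ x^(-0.75), MU_y ∝ y^(-0.75), so MRS = (y/x)^(0.75) = p_x/p_y.
Hence y/x = (p_x/p_y)^(1/(0.75)), i.e. raised to the 4/3 power.
With the ratio pinned down, the budget gives x* = M/(p_x + p_y·(y/x)) and y* = (y/x)·x*.
Numerically y/x = 0.113727, so x* = 122/(8 + 40.85·0.113727) = 9.6475.
At M' = 213.5: x* = 16.8831. Change: 16.8831 − 9.6475 = 7.2356.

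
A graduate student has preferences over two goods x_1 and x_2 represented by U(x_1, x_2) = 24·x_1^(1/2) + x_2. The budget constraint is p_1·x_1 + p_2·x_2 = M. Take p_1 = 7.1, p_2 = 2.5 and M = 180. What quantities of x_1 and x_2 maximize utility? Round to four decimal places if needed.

Thus x_1* = (12·p_2/p_1)² — independent of M — with the rest of income spent on x_2.
Plugging in: x_1* = (12·2.5/7.1)² = 17.8536, x_2* = 21.2958.

x_1* = 17.8536, x_2* = 21.2958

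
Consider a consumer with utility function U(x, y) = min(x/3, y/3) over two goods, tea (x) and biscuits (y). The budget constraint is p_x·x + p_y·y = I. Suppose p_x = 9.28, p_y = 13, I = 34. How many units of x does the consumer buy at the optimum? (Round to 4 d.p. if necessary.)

Demand: x*(p_x,p_y,I) = 3·I/(3·p_x + 3·p_y), y* = 3·I/(3·p_x + 3·p_y).
Here 3·9.28 + 3·13 = 66.84, giving x* = 1.526.

x* = 1.526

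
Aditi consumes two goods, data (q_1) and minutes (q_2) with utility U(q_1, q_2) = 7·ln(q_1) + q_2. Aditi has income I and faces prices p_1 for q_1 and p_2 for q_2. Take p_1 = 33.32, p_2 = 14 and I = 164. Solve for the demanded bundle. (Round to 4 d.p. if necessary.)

So q_1*(p_1,p_2) = 7·p_2/p_1, independent of income; and q_2* = (I − 7·p_2)/p_2.
At the given prices: q_1* = 7·14/33.32 = 2.9412, and q_2* = 4.7143.

q_1* = 2.9412, q_2* = 4.7143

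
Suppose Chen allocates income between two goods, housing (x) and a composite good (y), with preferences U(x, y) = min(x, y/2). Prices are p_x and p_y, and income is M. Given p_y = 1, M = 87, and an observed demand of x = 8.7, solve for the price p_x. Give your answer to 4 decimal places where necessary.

p_x = 8

With perfect complements, no substitution: consume in ratio x:y = 1:2.
Budget: p_x·x + p_y·2·x = M, so (p_x + 2·p_y)·x = M.
Demand: x*(p_x,p_y,M) = M/(p_x + 2·p_y), y* = 2·M/(p_x + 2·p_y).
Set x* = 8.7 in the demand function and solve for p_x: p_x = 8.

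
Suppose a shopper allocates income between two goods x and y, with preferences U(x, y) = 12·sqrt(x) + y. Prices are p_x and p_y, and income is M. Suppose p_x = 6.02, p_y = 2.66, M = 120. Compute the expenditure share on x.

Set MRS = p_x/p_y: 6·x^(−1/2) = p_x/p_y.
Thus x* = (6·p_y/p_x)² — independent of M — with the rest of income spent on y.
Plugging in: x* = (6·2.66/6.02)² = 7.0287, y* = 29.2058.
Expenditure on x: 6.02·7.0287 = 42.3126; share = 0.3526.

share on x = 0.3526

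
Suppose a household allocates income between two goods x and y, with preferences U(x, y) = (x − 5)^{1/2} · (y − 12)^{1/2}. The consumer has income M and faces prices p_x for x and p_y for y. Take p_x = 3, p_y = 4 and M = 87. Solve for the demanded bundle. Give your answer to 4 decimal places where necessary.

MRS = (y−12)/(x−5). Tangency with p_x/p_y gives y−12 = (p_x/p_y)·(x−5).
After buying the subsistence bundle (5, 12), a share 0.5 of the remaining income goes to x: x* = 5 + 0.5·(M − 5p_x − 12p_y)/p_x.
Discretionary income = 87 − 5·3 − 12·4 = 24; x* = 5 + 0.5·24/3 = 9; y* = 12 + 0.5·24/4 = 15.

x* = 9, y* = 15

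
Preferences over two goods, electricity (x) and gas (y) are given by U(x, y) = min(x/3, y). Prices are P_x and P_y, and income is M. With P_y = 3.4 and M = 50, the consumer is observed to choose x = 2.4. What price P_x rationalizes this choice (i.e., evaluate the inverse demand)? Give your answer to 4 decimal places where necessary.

With perfect complements, no substitution: consume in ratio x:y = 3:1.
Budget: P_x·x + P_y·(1/3)·x = M, so (3·P_x + P_y)·x = 3·M.
Demand: x*(P_x,P_y,M) = 3·M/(3·P_x + P_y), y* = M/(3·P_x + P_y).
Set x* = 2.4 in the demand function and solve for P_x: P_x = 19.7.

P_x = 19.7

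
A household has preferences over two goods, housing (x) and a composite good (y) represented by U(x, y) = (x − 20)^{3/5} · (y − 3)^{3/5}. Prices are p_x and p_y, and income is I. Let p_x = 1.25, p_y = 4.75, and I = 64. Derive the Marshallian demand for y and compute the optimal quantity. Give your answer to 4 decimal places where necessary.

y* = 5.6053

MRS = (y−3)/(x−20). Tangency with p_x/p_y gives y−3 = (p_x/p_y)·(x−20).
Substituting into the budget: x* = 20 + 0.5·(I − 20·p_x − 3·p_y)/p_x, and y* = 3 + 0.5·(…)/p_y.
Discretionary income = 64 − 20·1.25 − 3·4.75 = 24.75; y* = 3 + 0.5·24.75/4.75 = 5.6053.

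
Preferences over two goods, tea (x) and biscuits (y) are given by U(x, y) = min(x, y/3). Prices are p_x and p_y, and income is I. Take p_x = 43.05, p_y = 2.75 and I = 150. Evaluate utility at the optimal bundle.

With perfect complements, no substitution: consume in ratio x:y = 1:3.
Budget: p_x·x + p_y·3·x = I, so (p_x + 3·p_y)·x = I.
Demand: x*(p_x,p_y,I) = I/(p_x + 3·p_y), y* = 3·I/(p_x + 3·p_y).
Here 43.05 + 3·2.75 = 51.3, giving x* = 2.924 and y* = 8.7719.
Utility at the optimum: U(2.924, 8.7719) = 2.924.

V = 2.924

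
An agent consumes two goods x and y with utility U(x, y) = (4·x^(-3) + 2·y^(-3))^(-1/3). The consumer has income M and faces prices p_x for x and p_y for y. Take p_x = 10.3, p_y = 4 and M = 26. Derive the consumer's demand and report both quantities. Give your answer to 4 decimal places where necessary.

x* = 1.7856, y* = 1.9021

From the CES first-order condition, 2·(y/x)^(4) = p_x/p_y.
Hence y/x = ((1/2)·p_x/p_y)^(1/(4)), i.e. raised to the 0.25 power.
With the ratio pinned down, the budget gives x* = M/(p_x + p_y·(y/x)) and y* = (y/x)·x*.
Numerically y/x = 1.065214, so x* = 26/(10.3 + 4·1.065214) = 1.7856 and y* = 1.065214·1.7856 = 1.9021.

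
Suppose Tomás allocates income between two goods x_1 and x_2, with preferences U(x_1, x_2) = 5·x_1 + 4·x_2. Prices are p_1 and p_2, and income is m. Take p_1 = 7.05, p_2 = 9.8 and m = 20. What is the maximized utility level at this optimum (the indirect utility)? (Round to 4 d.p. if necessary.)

Numerically: x_1* = 2.8369, x_2* = 0.
Utility at the optimum: U(2.8369, 0) = 14.1844.

V = 14.1844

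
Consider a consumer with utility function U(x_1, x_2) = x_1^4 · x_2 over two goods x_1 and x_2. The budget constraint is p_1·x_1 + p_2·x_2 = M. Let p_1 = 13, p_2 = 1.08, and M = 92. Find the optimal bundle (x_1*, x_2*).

x_1* = 5.6615, x_2* = 17.037

MU_x_1/MU_x_2 = (4·x_2)/(x_1); tangency sets this equal to p_1/p_2.
Rearranging, p_2·x_2 = (1/4)·p_1·x_1. Substituting into the budget gives p_1·x_1·(1 + (1/4)) = M.
Demand: x_1*(p_1,p_2,M) = 0.8·M/p_1 and x_2* = 0.2·M/p_2.
At p_1=13, p_2=1.08, M=92: x_1* = 0.8·92/13 = 5.6615, x_2* = 17.037.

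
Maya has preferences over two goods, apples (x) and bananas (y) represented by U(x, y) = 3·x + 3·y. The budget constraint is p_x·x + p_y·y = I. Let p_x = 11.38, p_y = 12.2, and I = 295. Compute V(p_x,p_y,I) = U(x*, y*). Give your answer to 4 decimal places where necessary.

Perfect substitutes: compare marginal utility per dollar. 3/p_x vs 3/p_y → 0.2636 vs 0.2459.
x gives more utility per dollar, so spend all income on x: x* = I/p_x, y* = 0.
Numerically: x* = 25.9227, y* = 0.
Utility at the optimum: U(25.9227, 0) = 77.768.

V = 77.768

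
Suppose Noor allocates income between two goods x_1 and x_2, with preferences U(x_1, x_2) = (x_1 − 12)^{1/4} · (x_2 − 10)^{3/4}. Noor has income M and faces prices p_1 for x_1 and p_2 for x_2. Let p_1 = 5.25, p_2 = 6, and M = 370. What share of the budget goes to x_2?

MRS = (1/3)·(x_2−10)/(x_1−12). Tangency with p_1/p_2 gives x_2−10 = 3·(p_1/p_2)·(x_1−12).
Substituting into the budget: x_1* = 12 + 0.25·(M − 12·p_1 − 10·p_2)/p_1, and x_2* = 10 + 0.75·(…)/p_2.
Discretionary income = 370 − 12·5.25 − 10·6 = 247; x_1* = 12 + 0.25·247/5.25 = 23.7619; x_2* = 10 + 0.75·247/6 = 40.875.
Expenditure on x_2: 6·40.875 = 245.25; share = 0.6628.

share on x_2 = 0.6628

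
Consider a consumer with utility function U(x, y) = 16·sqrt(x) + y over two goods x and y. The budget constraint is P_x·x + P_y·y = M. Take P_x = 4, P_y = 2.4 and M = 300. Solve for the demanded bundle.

x* = 23.04, y* = 86.6

Set MRS = P_x/P_y: 8·x^(−1/2) = P_x/P_y.
Solve: √x = 8·P_y/P_x, so x*(P_x,P_y) = (8·P_y/P_x)², and y* = (M − P_x·x*)/P_y.
Plugging in: x* = (8·2.4/4)² = 23.04, y* = 86.6.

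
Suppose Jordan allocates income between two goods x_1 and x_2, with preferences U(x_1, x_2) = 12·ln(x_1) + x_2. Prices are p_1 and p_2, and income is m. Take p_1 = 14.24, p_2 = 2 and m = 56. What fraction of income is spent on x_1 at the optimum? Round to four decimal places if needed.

Set MRS = p_1/p_2: (12/x_1)/1 = p_1/p_2.
So x_1*(p_1,p_2) = 12·p_2/p_1, independent of income; and x_2* = (m − 12·p_2)/p_2.
At the given prices: x_1* = 12·2/14.24 = 1.6854, and x_2* = 16.
Expenditure on x_1: 14.24·1.6854 = 24; share = 0.4286.

share on x_1 = 0.4286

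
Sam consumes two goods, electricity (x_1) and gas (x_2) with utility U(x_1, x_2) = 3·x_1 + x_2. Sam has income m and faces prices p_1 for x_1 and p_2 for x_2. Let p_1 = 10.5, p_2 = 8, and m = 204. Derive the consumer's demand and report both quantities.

Perfect substitutes: compare marginal utility per dollar. 3/p_1 vs 1/p_2 → 0.2857 vs 0.125.
x_1 gives more utility per dollar, so spend all income on x_1: x_1* = m/p_1, x_2* = 0.
Numerically: x_1* = 19.4286, x_2* = 0.

x_1* = 19.4286, x_2* = 0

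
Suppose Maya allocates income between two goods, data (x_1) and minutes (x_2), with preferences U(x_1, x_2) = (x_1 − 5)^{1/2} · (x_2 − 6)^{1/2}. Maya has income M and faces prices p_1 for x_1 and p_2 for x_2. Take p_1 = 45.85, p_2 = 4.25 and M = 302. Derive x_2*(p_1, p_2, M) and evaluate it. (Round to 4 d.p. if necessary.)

x_2* = 11.5588

MRS = (x_2−6)/(x_1−5). Tangency with p_1/p_2 gives x_2−6 = (p_1/p_2)·(x_1−5).
After buying the subsistence bundle (5, 6), a share 0.5 of the remaining income goes to x_1: x_1* = 5 + 0.5·(M − 5p_1 − 6p_2)/p_1.
Discretionary income = 302 − 5·45.85 − 6·4.25 = 47.25; x_2* = 6 + 0.5·47.25/4.25 = 11.5588.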